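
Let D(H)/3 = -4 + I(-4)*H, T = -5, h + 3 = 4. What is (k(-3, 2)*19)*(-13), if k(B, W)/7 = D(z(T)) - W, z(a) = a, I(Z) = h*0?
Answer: 24206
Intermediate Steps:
h = 1 (h = -3 + 4 = 1)
I(Z) = 0 (I(Z) = 1*0 = 0)
D(H) = -12 (D(H) = 3*(-4 + 0*H) = 3*(-4 + 0) = 3*(-4) = -12)
k(B, W) = -84 - 7*W (k(B, W) = 7*(-12 - W) = -84 - 7*W)
(k(-3, 2)*19)*(-13) = ((-84 - 7*2)*19)*(-13) = ((-84 - 14)*19)*(-13) = -98*19*(-13) = -1862*(-13) = 24206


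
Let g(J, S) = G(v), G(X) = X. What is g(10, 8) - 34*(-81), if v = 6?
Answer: 2760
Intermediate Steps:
g(J, S) = 6
g(10, 8) - 34*(-81) = 6 - 34*(-81) = 6 + 2754 = 2760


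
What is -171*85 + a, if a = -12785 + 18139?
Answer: -9181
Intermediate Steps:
a = 5354
-171*85 + a = -171*85 + 5354 = -14535 + 5354 = -9181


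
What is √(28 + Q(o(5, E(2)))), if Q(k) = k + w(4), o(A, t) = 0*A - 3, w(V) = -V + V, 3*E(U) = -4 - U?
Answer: 5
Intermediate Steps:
E(U) = -4/3 - U/3 (E(U) = (-4 - U)/3 = -4/3 - U/3)
w(V) = 0
o(A, t) = -3 (o(A, t) = 0 - 3 = -3)
Q(k) = k (Q(k) = k + 0 = k)
√(28 + Q(o(5, E(2)))) = √(28 - 3) = √25 = 5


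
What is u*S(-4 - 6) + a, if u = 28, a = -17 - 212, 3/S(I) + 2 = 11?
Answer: -659/3 ≈ -219.67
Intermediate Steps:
S(I) = ⅓ (S(I) = 3/(-2 + 11) = 3/9 = 3*(⅑) = ⅓)
a = -229
u*S(-4 - 6) + a = 28*(⅓) - 229 = 28/3 - 229 = -659/3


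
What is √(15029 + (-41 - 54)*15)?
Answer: 2*√3401 ≈ 116.64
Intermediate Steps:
√(15029 + (-41 - 54)*15) = √(15029 - 95*15) = √(15029 - 1425) = √13604 = 2*√3401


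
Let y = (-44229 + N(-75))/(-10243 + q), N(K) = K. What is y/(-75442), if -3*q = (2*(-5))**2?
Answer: -66456/1162900709 ≈ -5.7147e-5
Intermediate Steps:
q = -100/3 (q = -(2*(-5))**2/3 = -1/3*(-10)**2 = -1/3*100 = -100/3 ≈ -33.333)
y = 132912/30829 (y = (-44229 - 75)/(-10243 - 100/3) = -44304/(-30829/3) = -44304*(-3/30829) = 132912/30829 ≈ 4.3113)
y/(-75442) = (132912/30829)/(-75442) = (132912/30829)*(-1/75442) = -66456/1162900709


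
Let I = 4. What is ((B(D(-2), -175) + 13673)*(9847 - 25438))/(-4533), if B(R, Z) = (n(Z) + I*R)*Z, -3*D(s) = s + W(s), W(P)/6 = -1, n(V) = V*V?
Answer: -83373943082/4533 ≈ -1.8393e+7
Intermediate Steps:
n(V) = V**2
W(P) = -6 (W(P) = 6*(-1) = -6)
D(s) = 2 - s/3 (D(s) = -(s - 6)/3 = -(-6 + s)/3 = 2 - s/3)
B(R, Z) = Z*(Z**2 + 4*R) (B(R, Z) = (Z**2 + 4*R)*Z = Z*(Z**2 + 4*R))
((B(D(-2), -175) + 13673)*(9847 - 25438))/(-4533) = ((-175*((-175)**2 + 4*(2 - 1/3*(-2))) + 13673)*(9847 - 25438))/(-4533) = ((-175*(30625 + 4*(2 + 2/3)) + 13673)*(-15591))*(-1/4533) = ((-175*(30625 + 4*(8/3)) + 13673)*(-15591))*(-1/4533) = ((-175*(30625 + 32/3) + 13673)*(-15591))*(-1/4533) = ((-175*91907/3 + 13673)*(-15591))*(-1/4533) = ((-16083725/3 + 13673)*(-15591))*(-1/4533) = -16042706/3*(-15591)*(-1/4533) = 83373943082*(-1/4533) = -83373943082/4533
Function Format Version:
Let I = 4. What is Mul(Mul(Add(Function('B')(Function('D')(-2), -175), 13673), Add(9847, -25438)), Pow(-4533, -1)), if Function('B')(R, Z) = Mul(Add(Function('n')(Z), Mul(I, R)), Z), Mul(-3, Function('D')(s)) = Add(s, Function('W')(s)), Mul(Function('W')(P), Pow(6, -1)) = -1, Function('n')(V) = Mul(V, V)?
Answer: Rational(-83373943082, 4533) ≈ -1.8393e+7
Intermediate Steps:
Function('n')(V) = Pow(V, 2)
Function('W')(P) = -6 (Function('W')(P) = Mul(6, -1) = -6)
Function('D')(s) = Add(2, Mul(Rational(-1, 3), s)) (Function('D')(s) = Mul(Rational(-1, 3), Add(s, -6)) = Mul(Rational(-1, 3), Add(-6, s)) = Add(2, Mul(Rational(-1, 3), s)))
Function('B')(R, Z) = Mul(Z, Add(Pow(Z, 2), Mul(4, R))) (Function('B')(R, Z) = Mul(Add(Pow(Z, 2), Mul(4, R)), Z) = Mul(Z, Add(Pow(Z, 2), Mul(4, R))))
Mul(Mul(Add(Function('B')(Function('D')(-2), -175), 13673), Add(9847, -25438)), Pow(-4533, -1)) = Mul(Mul(Add(Mul(-175, Add(Pow(-175, 2), Mul(4, Add(2, Mul(Rational(-1, 3), -2))))), 13673), Add(9847, -25438)), Pow(-4533, -1)) = Mul(Mul(Add(Mul(-175, Add(30625, Mul(4, Add(2, Rational(2, 3))))), 13673), -15591), Rational(-1, 4533)) = Mul(Mul(Add(Mul(-175, Add(30625, Mul(4, Rational(8, 3)))), 13673), -15591), Rational(-1, 4533)) = Mul(Mul(Add(Mul(-175, Add(30625, Rational(32, 3))), 13673), -15591), Rational(-1, 4533)) = Mul(Mul(Add(Mul(-175, Rational(91907, 3)), 13673), -15591), Rational(-1, 4533)) = Mul(Mul(Add(Rational(-16083725, 3), 13673), -15591), Rational(-1, 4533)) = Mul(Mul(Rational(-16042706, 3), -15591), Rational(-1, 4533)) = Mul(83373943082, Rational(-1, 4533)) = Rational(-83373943082, 4533)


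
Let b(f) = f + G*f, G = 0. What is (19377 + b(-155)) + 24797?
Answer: 44019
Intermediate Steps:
b(f) = f (b(f) = f + 0*f = f + 0 = f)
(19377 + b(-155)) + 24797 = (19377 - 155) + 24797 = 19222 + 24797 = 44019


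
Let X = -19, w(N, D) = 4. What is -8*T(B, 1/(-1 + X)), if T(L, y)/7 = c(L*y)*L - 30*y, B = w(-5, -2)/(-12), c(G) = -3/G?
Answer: -3444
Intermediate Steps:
B = -⅓ (B = 4/(-12) = 4*(-1/12) = -⅓ ≈ -0.33333)
T(L, y) = -210*y - 21/y (T(L, y) = 7*((-3*1/(L*y))*L - 30*y) = 7*((-3/(L*y))*L - 30*y) = 7*(-3/y - 30*y) = 7*(-30*y - 3/y) = -210*y - 21/y)
-8*T(B, 1/(-1 + X)) = -8*(-210/(-1 - 19) - 21/(1/(-1 - 19))) = -8*(-210/(-20) - 21/(1/(-20))) = -8*(-210*(-1/20) - 21/(-1/20)) = -8*(21/2 - 21*(-20)) = -8*(21/2 + 420) = -8*861/2 = -3444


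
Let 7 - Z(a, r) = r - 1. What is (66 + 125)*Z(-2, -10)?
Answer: 3438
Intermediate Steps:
Z(a, r) = 8 - r (Z(a, r) = 7 - (r - 1) = 7 - (-1 + r) = 7 + (1 - r) = 8 - r)
(66 + 125)*Z(-2, -10) = (66 + 125)*(8 - 1*(-10)) = 191*(8 + 10) = 191*18 = 3438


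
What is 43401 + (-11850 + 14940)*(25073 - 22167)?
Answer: 9022941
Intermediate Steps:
43401 + (-11850 + 14940)*(25073 - 22167) = 43401 + 3090*2906 = 43401 + 8979540 = 9022941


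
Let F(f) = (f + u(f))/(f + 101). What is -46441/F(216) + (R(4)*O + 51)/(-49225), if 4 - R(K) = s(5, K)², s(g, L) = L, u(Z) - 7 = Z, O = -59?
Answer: -65880071866/1964525 ≈ -33535.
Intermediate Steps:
u(Z) = 7 + Z
F(f) = (7 + 2*f)/(101 + f) (F(f) = (f + (7 + f))/(f + 101) = (7 + 2*f)/(101 + f))
R(K) = 4 - K²
-46441/F(216) + (R(4)*O + 51)/(-49225) = -46441*(101 + 216)/(7 + 2*216) + ((4 - 1*4²)*(-59) + 51)/(-49225) = -46441*317/(7 + 432) + ((4 - 1*16)*(-59) + 51)*(-1/49225) = -46441/((1/317)*439) + ((4 - 16)*(-59) + 51)*(-1/49225) = -46441/439/317 + (-12*(-59) + 51)*(-1/49225) = -46441*317/439 + (708 + 51)*(-1/49225) = -14721797/439 + 759*(-1/49225) = -14721797/439 - 69/4475 = -65880071866/1964525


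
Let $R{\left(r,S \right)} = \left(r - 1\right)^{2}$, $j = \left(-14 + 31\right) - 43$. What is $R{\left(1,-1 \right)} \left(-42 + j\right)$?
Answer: $0$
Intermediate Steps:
$j = -26$ ($j = 17 - 43 = -26$)
$R{\left(r,S \right)} = \left(-1 + r\right)^{2}$
$R{\left(1,-1 \right)} \left(-42 + j\right) = \left(-1 + 1\right)^{2} \left(-42 - 26\right) = 0^{2} \left(-68\right) = 0 \left(-68\right) = 0$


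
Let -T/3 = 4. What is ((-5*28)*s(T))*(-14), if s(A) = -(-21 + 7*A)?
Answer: 205800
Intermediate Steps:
T = -12 (T = -3*4 = -12)
s(A) = 21 - 7*A (s(A) = -(-21 + 7*A) = -7*(-3 + A) = 21 - 7*A)
((-5*28)*s(T))*(-14) = ((-5*28)*(21 - 7*(-12)))*(-14) = -140*(21 + 84)*(-14) = -140*105*(-14) = -14700*(-14) = 205800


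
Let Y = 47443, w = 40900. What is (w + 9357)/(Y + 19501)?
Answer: 50257/66944 ≈ 0.75073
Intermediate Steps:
(w + 9357)/(Y + 19501) = (40900 + 9357)/(47443 + 19501) = 50257/66944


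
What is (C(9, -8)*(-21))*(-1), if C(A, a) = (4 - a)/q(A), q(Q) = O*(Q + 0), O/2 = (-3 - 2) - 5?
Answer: -7/5 ≈ -1.4000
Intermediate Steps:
O = -20 (O = 2*((-3 - 2) - 5) = 2*(-5 - 5) = 2*(-10) = -20)
q(Q) = -20*Q (q(Q) = -20*(Q + 0) = -20*Q)
C(A, a) = -(4 - a)/(20*A) (C(A, a) = (4 - a)/((-20*A)) = (4 - a)*(-1/(20*A)) = -(4 - a)/(20*A))
(C(9, -8)*(-21))*(-1) = (((1/20)*(-4 - 8)/9)*(-21))*(-1) = (((1/20)*(⅑)*(-12))*(-21))*(-1) = -1/15*(-21)*(-1) = (7/5)*(-1) = -7/5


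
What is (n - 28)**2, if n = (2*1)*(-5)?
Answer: 1444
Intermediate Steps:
n = -10 (n = 2*(-5) = -10)
(n - 28)**2 = (-10 - 28)**2 = (-38)**2 = 1444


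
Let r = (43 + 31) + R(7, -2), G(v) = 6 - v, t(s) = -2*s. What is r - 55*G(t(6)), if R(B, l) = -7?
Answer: -923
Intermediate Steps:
r = 67 (r = (43 + 31) - 7 = 74 - 7 = 67)
r - 55*G(t(6)) = 67 - 55*(6 - (-2)*6) = 67 - 55*(6 - 1*(-12)) = 67 - 55*(6 + 12) = 67 - 55*18 = 67 - 990 = -923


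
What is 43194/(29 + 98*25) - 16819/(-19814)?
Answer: 897540217/49118906 ≈ 18.273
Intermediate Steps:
43194/(29 + 98*25) - 16819/(-19814) = 43194/(29 + 2450) - 16819*(-1/19814) = 43194/2479 + 16819/19814 = 897540217/49118906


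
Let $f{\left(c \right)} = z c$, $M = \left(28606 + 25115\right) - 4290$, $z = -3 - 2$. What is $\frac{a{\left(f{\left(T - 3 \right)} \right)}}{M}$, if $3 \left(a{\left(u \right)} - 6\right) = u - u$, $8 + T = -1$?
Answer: $\frac{2}{16477} \approx 0.00012138$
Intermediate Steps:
$T = -9$ ($T = -8 - 1 = -9$)
$z = -5$
$M = 49431$ ($M = 53721 - 4290 = 49431$)
$f{\left(c \right)} = - 5 c$
$a{\left(u \right)} = 6$ ($a{\left(u \right)} = 6 + \frac{u - u}{3} = 6 + \frac{1}{3} \cdot 0 = 6 + 0 = 6$)
$\frac{a{\left(f{\left(T - 3 \right)} \right)}}{M} = \frac{6}{49431} = 6 \cdot \frac{1}{49431} = \frac{2}{16477}$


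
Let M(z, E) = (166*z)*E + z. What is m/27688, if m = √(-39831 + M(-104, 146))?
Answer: I*√2560479/27688 ≈ 0.057792*I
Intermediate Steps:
M(z, E) = z + 166*E*z (M(z, E) = 166*E*z + z = z + 166*E*z)
m = I*√2560479 (m = √(-39831 - 104*(1 + 166*146)) = √(-39831 - 104*(1 + 24236)) = √(-39831 - 104*24237) = √(-39831 - 2520648) = √(-2560479) = I*√2560479 ≈ 1600.2*I)
m/27688 = (I*√2560479)/27688 = (I*√2560479)*(1/27688) = I*√2560479/27688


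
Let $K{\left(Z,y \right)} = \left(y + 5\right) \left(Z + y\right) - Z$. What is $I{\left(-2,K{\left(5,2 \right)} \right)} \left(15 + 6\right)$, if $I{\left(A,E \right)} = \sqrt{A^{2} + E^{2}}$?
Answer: $42 \sqrt{485} \approx 924.95$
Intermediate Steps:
$K{\left(Z,y \right)} = - Z + \left(5 + y\right) \left(Z + y\right)$ ($K{\left(Z,y \right)} = \left(5 + y\right) \left(Z + y\right) - Z = - Z + \left(5 + y\right) \left(Z + y\right)$)
$I{\left(-2,K{\left(5,2 \right)} \right)} \left(15 + 6\right) = \sqrt{\left(-2\right)^{2} + \left(2^{2} + 4 \cdot 5 + 5 \cdot 2 + 5 \cdot 2\right)^{2}} \left(15 + 6\right) = \sqrt{4 + \left(4 + 20 + 10 + 10\right)^{2}} \cdot 21 = \sqrt{4 + 44^{2}} \cdot 21 = \sqrt{4 + 1936} \cdot 21 = \sqrt{1940} \cdot 21 = 2 \sqrt{485} \cdot 21 = 42 \sqrt{485}$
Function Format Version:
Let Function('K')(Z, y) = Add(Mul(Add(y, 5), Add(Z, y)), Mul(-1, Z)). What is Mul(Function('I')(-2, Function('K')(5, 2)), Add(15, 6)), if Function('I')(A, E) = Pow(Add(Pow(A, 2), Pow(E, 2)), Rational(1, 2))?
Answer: Mul(42, Pow(485, Rational(1, 2))) ≈ 924.95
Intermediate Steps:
Function('K')(Z, y) = Add(Mul(-1, Z), Mul(Add(5, y), Add(Z, y))) (Function('K')(Z, y) = Add(Mul(Add(5, y), Add(Z, y)), Mul(-1, Z)) = Add(Mul(-1, Z), Mul(Add(5, y), Add(Z, y))))
Mul(Function('I')(-2, Function('K')(5, 2)), Add(15, 6)) = Mul(Pow(Add(Pow(-2, 2), Pow(Add(Pow(2, 2), Mul(4, 5), Mul(5, 2), Mul(5, 2)), 2)), Rational(1, 2)), Add(15, 6)) = Mul(Pow(Add(4, Pow(Add(4, 20, 10, 10), 2)), Rational(1, 2)), 21) = Mul(Pow(Add(4, Pow(44, 2)), Rational(1, 2)), 21) = Mul(Pow(Add(4, 1936), Rational(1, 2)), 21) = Mul(Pow(1940, Rational(1, 2)), 21) = Mul(Mul(2, Pow(485, Rational(1, 2))), 21) = Mul(42, Pow(485, Rational(1, 2)))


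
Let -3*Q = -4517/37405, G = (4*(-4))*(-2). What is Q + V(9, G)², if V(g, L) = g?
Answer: 9093932/112215 ≈ 81.040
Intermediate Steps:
G = 32 (G = -16*(-2) = 32)
Q = 4517/112215 (Q = -(-4517)/(3*37405) = -⅓*(-4517/37405) = 4517/112215 ≈ 0.040253)
Q + V(9, G)² = 4517/112215 + 9² = 4517/112215 + 81 = 9093932/112215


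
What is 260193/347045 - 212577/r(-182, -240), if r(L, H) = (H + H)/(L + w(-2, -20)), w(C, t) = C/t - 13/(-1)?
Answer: -8306844925299/111054400 ≈ -74800.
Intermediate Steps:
w(C, t) = 13 + C/t (w(C, t) = C/t - 13*(-1) = C/t + 13 = 13 + C/t)
r(L, H) = 2*H/(131/10 + L) (r(L, H) = (H + H)/(L + (13 - 2/(-20))) = (2*H)/(L + (13 - 2*(-1/20))) = (2*H)/(L + (13 + 1/10)) = (2*H)/(L + 131/10) = (2*H)/(131/10 + L) = 2*H/(131/10 + L))
260193/347045 - 212577/r(-182, -240) = 260193/347045 - 212577/(20*(-240)/(131 + 10*(-182))) = 260193*(1/347045) - 212577/(20*(-240)/(131 - 1820)) = 260193/347045 - 212577/(20*(-240)/(-1689)) = 260193/347045 - 212577/(20*(-240)*(-1/1689)) = 260193/347045 - 212577/1600/563 = 260193/347045 - 212577*563/1600 = 260193/347045 - 119680851/1600 = -8306844925299/111054400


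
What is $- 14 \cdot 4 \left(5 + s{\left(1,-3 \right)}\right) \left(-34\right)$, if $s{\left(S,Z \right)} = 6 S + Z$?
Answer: $15232$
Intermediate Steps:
$s{\left(S,Z \right)} = Z + 6 S$
$- 14 \cdot 4 \left(5 + s{\left(1,-3 \right)}\right) \left(-34\right) = - 14 \cdot 4 \left(5 + \left(-3 + 6 \cdot 1\right)\right) \left(-34\right) = - 14 \cdot 4 \left(5 + \left(-3 + 6\right)\right) \left(-34\right) = - 14 \cdot 4 \left(5 + 3\right) \left(-34\right) = - 14 \cdot 4 \cdot 8 \left(-34\right) = \left(-14\right) 32 \left(-34\right) = \left(-448\right) \left(-34\right) = 15232$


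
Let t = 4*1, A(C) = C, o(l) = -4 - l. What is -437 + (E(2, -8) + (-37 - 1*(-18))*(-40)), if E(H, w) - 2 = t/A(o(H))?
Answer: 973/3 ≈ 324.33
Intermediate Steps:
t = 4
E(H, w) = 2 + 4/(-4 - H)
-437 + (E(2, -8) + (-37 - 1*(-18))*(-40)) = -437 + (2*(2 + 2)/(4 + 2) + (-37 - 1*(-18))*(-40)) = -437 + (2*4/6 + (-37 + 18)*(-40)) = -437 + (2*(⅙)*4 - 19*(-40)) = -437 + (4/3 + 760) = -437 + 2284/3 = 973/3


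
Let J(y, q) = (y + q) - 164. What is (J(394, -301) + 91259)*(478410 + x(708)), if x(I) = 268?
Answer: 43649689464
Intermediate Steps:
J(y, q) = -164 + q + y (J(y, q) = (q + y) - 164 = -164 + q + y)
(J(394, -301) + 91259)*(478410 + x(708)) = ((-164 - 301 + 394) + 91259)*(478410 + 268) = (-71 + 91259)*478678 = 91188*478678 = 43649689464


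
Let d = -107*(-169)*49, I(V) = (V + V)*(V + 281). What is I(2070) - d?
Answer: 8847073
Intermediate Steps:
I(V) = 2*V*(281 + V) (I(V) = (2*V)*(281 + V) = 2*V*(281 + V))
d = 886067 (d = 18083*49 = 886067)
I(2070) - d = 2*2070*(281 + 2070) - 1*886067 = 2*2070*2351 - 886067 = 9733140 - 886067 = 8847073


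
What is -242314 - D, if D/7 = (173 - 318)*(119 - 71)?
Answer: -193594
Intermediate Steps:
D = -48720 (D = 7*((173 - 318)*(119 - 71)) = 7*(-145*48) = 7*(-6960) = -48720)
-242314 - D = -242314 - 1*(-48720) = -242314 + 48720 = -193594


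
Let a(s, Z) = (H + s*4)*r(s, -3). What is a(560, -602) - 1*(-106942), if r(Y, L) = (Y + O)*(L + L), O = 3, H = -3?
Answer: -7449644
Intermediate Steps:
r(Y, L) = 2*L*(3 + Y) (r(Y, L) = (Y + 3)*(L + L) = (3 + Y)*(2*L) = 2*L*(3 + Y))
a(s, Z) = (-18 - 6*s)*(-3 + 4*s) (a(s, Z) = (-3 + s*4)*(2*(-3)*(3 + s)) = (-3 + 4*s)*(-18 - 6*s) = (-18 - 6*s)*(-3 + 4*s))
a(560, -602) - 1*(-106942) = (54 - 54*560 - 24*560²) - 1*(-106942) = (54 - 30240 - 24*313600) + 106942 = (54 - 30240 - 7526400) + 106942 = -7556586 + 106942 = -7449644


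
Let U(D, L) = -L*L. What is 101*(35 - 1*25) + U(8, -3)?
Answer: 1001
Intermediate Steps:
U(D, L) = -L²
101*(35 - 1*25) + U(8, -3) = 101*(35 - 1*25) - 1*(-3)² = 101*(35 - 25) - 1*9 = 101*10 - 9 = 1010 - 9 = 1001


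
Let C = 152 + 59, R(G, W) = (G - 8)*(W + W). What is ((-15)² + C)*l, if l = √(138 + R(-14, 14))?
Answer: 436*I*√478 ≈ 9532.4*I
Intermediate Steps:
R(G, W) = 2*W*(-8 + G) (R(G, W) = (-8 + G)*(2*W) = 2*W*(-8 + G))
l = I*√478 (l = √(138 + 2*14*(-8 - 14)) = √(138 + 2*14*(-22)) = √(138 - 616) = √(-478) = I*√478 ≈ 21.863*I)
C = 211
((-15)² + C)*l = ((-15)² + 211)*(I*√478) = (225 + 211)*(I*√478) = 436*(I*√478) = 436*I*√478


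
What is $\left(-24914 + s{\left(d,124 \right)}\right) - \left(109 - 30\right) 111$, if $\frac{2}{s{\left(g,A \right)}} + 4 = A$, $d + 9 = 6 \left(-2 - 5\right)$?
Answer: $- \frac{2020979}{60} \approx -33683.0$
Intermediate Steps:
$d = -51$ ($d = -9 + 6 \left(-2 - 5\right) = -9 + 6 \left(-7\right) = -9 - 42 = -51$)
$s{\left(g,A \right)} = \frac{2}{-4 + A}$
$\left(-24914 + s{\left(d,124 \right)}\right) - \left(109 - 30\right) 111 = \left(-24914 + \frac{2}{-4 + 124}\right) - \left(109 - 30\right) 111 = \left(-24914 + \frac{2}{120}\right) - 79 \cdot 111 = \left(-24914 + 2 \cdot \frac{1}{120}\right) - 8769 = \left(-24914 + \frac{1}{60}\right) - 8769 = - \frac{1494839}{60} - 8769 = - \frac{2020979}{60}$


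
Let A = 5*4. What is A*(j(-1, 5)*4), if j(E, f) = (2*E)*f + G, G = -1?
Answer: -880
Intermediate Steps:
j(E, f) = -1 + 2*E*f (j(E, f) = (2*E)*f - 1 = 2*E*f - 1 = -1 + 2*E*f)
A = 20
A*(j(-1, 5)*4) = 20*((-1 + 2*(-1)*5)*4) = 20*((-1 - 10)*4) = 20*(-11*4) = 20*(-44) = -880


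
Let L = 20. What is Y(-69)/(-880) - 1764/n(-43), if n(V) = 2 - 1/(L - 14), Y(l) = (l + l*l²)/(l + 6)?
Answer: -8945323/9240 ≈ -968.11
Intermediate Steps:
Y(l) = (l + l³)/(6 + l)
n(V) = 11/6 (n(V) = 2 - 1/(20 - 14) = 2 - 1/6 = 2 - 1*⅙ = 2 - ⅙ = 11/6)
Y(-69)/(-880) - 1764/n(-43) = ((-69 + (-69)³)/(6 - 69))/(-880) - 1764/11/6 = ((-69 - 328509)/(-63))*(-1/880) - 1764*6/11 = -1/63*(-328578)*(-1/880) - 10584/11 = (109526/21)*(-1/880) - 10584/11 = -54763/9240 - 10584/11 = -8945323/9240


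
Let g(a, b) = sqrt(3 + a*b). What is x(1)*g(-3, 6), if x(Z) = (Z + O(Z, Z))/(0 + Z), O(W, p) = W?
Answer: 2*I*sqrt(15) ≈ 7.746*I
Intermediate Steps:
x(Z) = 2 (x(Z) = (Z + Z)/(0 + Z) = (2*Z)/Z = 2)
x(1)*g(-3, 6) = 2*sqrt(3 - 3*6) = 2*sqrt(3 - 18) = 2*sqrt(-15) = 2*(I*sqrt(15)) = 2*I*sqrt(15)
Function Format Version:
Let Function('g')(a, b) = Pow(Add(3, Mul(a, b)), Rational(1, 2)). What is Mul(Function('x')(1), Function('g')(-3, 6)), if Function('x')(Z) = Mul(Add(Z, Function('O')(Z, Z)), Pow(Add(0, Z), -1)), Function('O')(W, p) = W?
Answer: Mul(2, I, Pow(15, Rational(1, 2))) ≈ Mul(7.7460, I)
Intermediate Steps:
Function('x')(Z) = 2 (Function('x')(Z) = Mul(Add(Z, Z), Pow(Add(0, Z), -1)) = Mul(Mul(2, Z), Pow(Z, -1)) = 2)
Mul(Function('x')(1), Function('g')(-3, 6)) = Mul(2, Pow(Add(3, Mul(-3, 6)), Rational(1, 2))) = Mul(2, Pow(Add(3, -18), Rational(1, 2))) = Mul(2, Pow(-15, Rational(1, 2))) = Mul(2, Mul(I, Pow(15, Rational(1, 2)))) = Mul(2, I, Pow(15, Rational(1, 2)))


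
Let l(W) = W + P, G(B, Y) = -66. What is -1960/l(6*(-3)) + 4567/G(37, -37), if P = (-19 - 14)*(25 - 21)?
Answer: -18523/330 ≈ -56.130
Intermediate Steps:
P = -132 (P = -33*4 = -132)
l(W) = -132 + W (l(W) = W - 132 = -132 + W)
-1960/l(6*(-3)) + 4567/G(37, -37) = -1960/(-132 + 6*(-3)) + 4567/(-66) = -1960/(-132 - 18) + 4567*(-1/66) = -1960/(-150) - 4567/66 = -1960*(-1/150) - 4567/66 = 196/15 - 4567/66 = -18523/330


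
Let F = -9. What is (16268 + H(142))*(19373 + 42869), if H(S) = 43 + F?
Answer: 1014669084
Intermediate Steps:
H(S) = 34 (H(S) = 43 - 9 = 34)
(16268 + H(142))*(19373 + 42869) = (16268 + 34)*(19373 + 42869) = 16302*62242 = 1014669084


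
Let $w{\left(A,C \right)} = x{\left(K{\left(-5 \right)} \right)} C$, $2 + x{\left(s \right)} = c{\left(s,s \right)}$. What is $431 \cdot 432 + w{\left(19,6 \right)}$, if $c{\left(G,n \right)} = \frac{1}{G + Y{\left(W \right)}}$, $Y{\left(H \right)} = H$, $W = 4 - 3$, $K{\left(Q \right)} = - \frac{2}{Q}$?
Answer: $\frac{1303290}{7} \approx 1.8618 \cdot 10^{5}$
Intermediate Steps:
$W = 1$
$c{\left(G,n \right)} = \frac{1}{1 + G}$ ($c{\left(G,n \right)} = \frac{1}{G + 1} = \frac{1}{1 + G}$)
$x{\left(s \right)} = -2 + \frac{1}{1 + s}$
$w{\left(A,C \right)} = - \frac{9 C}{7}$ ($w{\left(A,C \right)} = \frac{-1 - 2 \left(- \frac{2}{-5}\right)}{1 - \frac{2}{-5}} C = \frac{-1 - 2 \left(\left(-2\right) \left(- \frac{1}{5}\right)\right)}{1 - - \frac{2}{5}} C = \frac{-1 - \frac{4}{5}}{1 + \frac{2}{5}} C = \frac{-1 - \frac{4}{5}}{\frac{7}{5}} C = \frac{5}{7} \left(- \frac{9}{5}\right) C = - \frac{9 C}{7}$)
$431 \cdot 432 + w{\left(19,6 \right)} = 431 \cdot 432 - \frac{54}{7} = 186192 - \frac{54}{7} = \frac{1303290}{7}$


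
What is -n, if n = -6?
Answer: 6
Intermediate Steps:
-n = -1*(-6) = 6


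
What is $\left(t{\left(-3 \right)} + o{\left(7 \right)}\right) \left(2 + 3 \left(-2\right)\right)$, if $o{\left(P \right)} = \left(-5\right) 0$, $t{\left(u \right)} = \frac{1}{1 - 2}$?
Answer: $4$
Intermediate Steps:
$t{\left(u \right)} = -1$ ($t{\left(u \right)} = \frac{1}{-1} = -1$)
$o{\left(P \right)} = 0$
$\left(t{\left(-3 \right)} + o{\left(7 \right)}\right) \left(2 + 3 \left(-2\right)\right) = \left(-1 + 0\right) \left(2 + 3 \left(-2\right)\right) = - (2 - 6) = \left(-1\right) \left(-4\right) = 4$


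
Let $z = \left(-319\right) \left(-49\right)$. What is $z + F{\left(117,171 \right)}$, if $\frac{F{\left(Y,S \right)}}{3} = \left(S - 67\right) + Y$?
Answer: $16294$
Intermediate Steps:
$F{\left(Y,S \right)} = -201 + 3 S + 3 Y$ ($F{\left(Y,S \right)} = 3 \left(\left(S - 67\right) + Y\right) = 3 \left(\left(-67 + S\right) + Y\right) = 3 \left(-67 + S + Y\right) = -201 + 3 S + 3 Y$)
$z = 15631$
$z + F{\left(117,171 \right)} = 15631 + \left(-201 + 3 \cdot 171 + 3 \cdot 117\right) = 15631 + \left(-201 + 513 + 351\right) = 15631 + 663 = 16294$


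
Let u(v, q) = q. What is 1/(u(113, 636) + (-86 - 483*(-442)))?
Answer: 1/214036 ≈ 4.6721e-6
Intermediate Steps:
1/(u(113, 636) + (-86 - 483*(-442))) = 1/(636 + (-86 - 483*(-442))) = 1/(636 + (-86 + 213486)) = 1/(636 + 213400) = 1/214036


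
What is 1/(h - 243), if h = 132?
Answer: -1/111 ≈ -0.0090090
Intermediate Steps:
1/(h - 243) = 1/(132 - 243) = 1/(-111) = -1/111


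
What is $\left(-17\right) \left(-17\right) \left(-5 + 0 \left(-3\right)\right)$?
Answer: $-1445$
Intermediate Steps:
$\left(-17\right) \left(-17\right) \left(-5 + 0 \left(-3\right)\right) = 289 \left(-5 + 0\right) = 289 \left(-5\right) = -1445$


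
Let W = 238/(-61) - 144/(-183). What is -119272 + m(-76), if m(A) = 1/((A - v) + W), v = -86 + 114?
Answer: -779323309/6534 ≈ -1.1927e+5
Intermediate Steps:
v = 28
W = -190/61 (W = 238*(-1/61) - 144*(-1/183) = -238/61 + 48/61 = -190/61 ≈ -3.1148)
m(A) = 1/(-1898/61 + A) (m(A) = 1/((A - 1*28) - 190/61) = 1/((A - 28) - 190/61) = 1/((-28 + A) - 190/61) = 1/(-1898/61 + A))
-119272 + m(-76) = -119272 + 61/(-1898 + 61*(-76)) = -119272 + 61/(-1898 - 4636) = -119272 + 61/(-6534) = -119272 + 61*(-1/6534) = -119272 - 61/6534 = -779323309/6534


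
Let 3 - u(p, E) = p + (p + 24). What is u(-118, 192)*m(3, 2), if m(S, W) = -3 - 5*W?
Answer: -2795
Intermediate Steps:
u(p, E) = -21 - 2*p (u(p, E) = 3 - (p + (p + 24)) = 3 - (p + (24 + p)) = 3 - (24 + 2*p) = 3 + (-24 - 2*p) = -21 - 2*p)
u(-118, 192)*m(3, 2) = (-21 - 2*(-118))*(-3 - 5*2) = (-21 + 236)*(-3 - 10) = 215*(-13) = -2795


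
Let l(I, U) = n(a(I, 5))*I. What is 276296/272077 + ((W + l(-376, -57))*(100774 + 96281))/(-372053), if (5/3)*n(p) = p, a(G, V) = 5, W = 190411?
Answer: -10148141184364817/101227064081 ≈ -1.0025e+5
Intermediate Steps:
n(p) = 3*p/5
l(I, U) = 3*I (l(I, U) = ((3/5)*5)*I = 3*I)
276296/272077 + ((W + l(-376, -57))*(100774 + 96281))/(-372053) = 276296/272077 + ((190411 + 3*(-376))*(100774 + 96281))/(-372053) = 276296*(1/272077) + ((190411 - 1128)*197055)*(-1/372053) = 276296/272077 + (189283*197055)*(-1/372053) = 276296/272077 + 37299161565*(-1/372053) = 276296/272077 - 37299161565/372053 = -10148141184364817/101227064081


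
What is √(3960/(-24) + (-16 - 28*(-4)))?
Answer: I*√69 ≈ 8.3066*I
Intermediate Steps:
√(3960/(-24) + (-16 - 28*(-4))) = √(3960*(-1/24) + (-16 + 112)) = √(-165 + 96) = √(-69) = I*√69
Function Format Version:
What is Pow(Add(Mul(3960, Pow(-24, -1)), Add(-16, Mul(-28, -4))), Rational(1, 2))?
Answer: Mul(I, Pow(69, Rational(1, 2))) ≈ Mul(8.3066, I)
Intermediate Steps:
Pow(Add(Mul(3960, Pow(-24, -1)), Add(-16, Mul(-28, -4))), Rational(1, 2)) = Pow(Add(Mul(3960, Rational(-1, 24)), Add(-16, 112)), Rational(1, 2)) = Pow(Add(-165, 96), Rational(1, 2)) = Pow(-69, Rational(1, 2)) = Mul(I, Pow(69, Rational(1, 2)))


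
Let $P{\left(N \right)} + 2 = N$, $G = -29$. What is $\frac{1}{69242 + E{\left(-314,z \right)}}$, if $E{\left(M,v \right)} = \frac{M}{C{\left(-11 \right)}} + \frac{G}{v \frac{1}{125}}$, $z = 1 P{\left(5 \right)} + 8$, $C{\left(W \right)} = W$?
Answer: $\frac{1}{68941} \approx 1.4505 \cdot 10^{-5}$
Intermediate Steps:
$P{\left(N \right)} = -2 + N$
$z = 11$ ($z = 1 \left(-2 + 5\right) + 8 = 1 \cdot 3 + 8 = 3 + 8 = 11$)
$E{\left(M,v \right)} = - \frac{3625}{v} - \frac{M}{11}$ ($E{\left(M,v \right)} = \frac{M}{-11} - \frac{29}{v \frac{1}{125}} = M \left(- \frac{1}{11}\right) - \frac{29}{v \frac{1}{125}} = - \frac{M}{11} - \frac{29}{\frac{1}{125} v} = - \frac{M}{11} - 29 \frac{125}{v} = - \frac{M}{11} - \frac{3625}{v} = - \frac{3625}{v} - \frac{M}{11}$)
$\frac{1}{69242 + E{\left(-314,z \right)}} = \frac{1}{69242 - \left(- \frac{314}{11} + \frac{3625}{11}\right)} = \frac{1}{69242 + \left(\left(-3625\right) \frac{1}{11} + \frac{314}{11}\right)} = \frac{1}{69242 + \left(- \frac{3625}{11} + \frac{314}{11}\right)} = \frac{1}{69242 - 301} = \frac{1}{68941}$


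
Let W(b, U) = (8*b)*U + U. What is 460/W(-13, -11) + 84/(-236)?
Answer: 3347/66847 ≈ 0.050070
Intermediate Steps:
W(b, U) = U + 8*U*b (W(b, U) = 8*U*b + U = U + 8*U*b)
460/W(-13, -11) + 84/(-236) = 460/((-11*(1 + 8*(-13)))) + 84/(-236) = 460/((-11*(1 - 104))) + 84*(-1/236) = 460/((-11*(-103))) - 21/59 = 460/1133 - 21/59 = 3347/66847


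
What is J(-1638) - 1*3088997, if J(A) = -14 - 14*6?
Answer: -3089095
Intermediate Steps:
J(A) = -98 (J(A) = -14 - 84 = -98)
J(-1638) - 1*3088997 = -98 - 1*3088997 = -98 - 3088997 = -3089095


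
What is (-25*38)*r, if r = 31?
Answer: -29450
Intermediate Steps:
(-25*38)*r = -25*38*31 = -950*31 = -29450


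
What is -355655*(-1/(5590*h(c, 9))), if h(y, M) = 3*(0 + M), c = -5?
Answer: 71131/30186 ≈ 2.3564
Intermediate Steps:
h(y, M) = 3*M
-355655*(-1/(5590*h(c, 9))) = -355655/(((3*9)*65)*(-86)) = -355655/((27*65)*(-86)) = -355655/(1755*(-86)) = -355655/(-150930) = -355655*(-1/150930) = 71131/30186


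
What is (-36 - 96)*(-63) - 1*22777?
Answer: -14461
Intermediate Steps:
(-36 - 96)*(-63) - 1*22777 = -132*(-63) - 22777 = 8316 - 22777 = -14461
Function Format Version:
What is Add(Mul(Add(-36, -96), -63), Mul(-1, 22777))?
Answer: -14461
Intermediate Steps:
Add(Mul(Add(-36, -96), -63), Mul(-1, 22777)) = Add(Mul(-132, -63), -22777) = Add(8316, -22777) = -14461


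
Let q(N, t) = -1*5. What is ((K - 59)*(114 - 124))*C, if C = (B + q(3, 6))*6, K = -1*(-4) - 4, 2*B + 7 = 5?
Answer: -21240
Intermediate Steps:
B = -1 (B = -7/2 + (½)*5 = -7/2 + 5/2 = -1)
q(N, t) = -5
K = 0 (K = 4 - 4 = 0)
C = -36 (C = (-1 - 5)*6 = -6*6 = -36)
((K - 59)*(114 - 124))*C = ((0 - 59)*(114 - 124))*(-36) = -59*(-10)*(-36) = 590*(-36) = -21240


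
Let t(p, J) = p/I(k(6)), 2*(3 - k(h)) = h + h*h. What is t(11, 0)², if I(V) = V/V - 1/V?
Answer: 39204/361 ≈ 108.60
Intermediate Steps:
k(h) = 3 - h/2 - h²/2 (k(h) = 3 - (h + h*h)/2 = 3 - (h + h²)/2 = 3 + (-h/2 - h²/2) = 3 - h/2 - h²/2)
I(V) = 1 - 1/V
t(p, J) = 18*p/19 (t(p, J) = p/(((-1 + (3 - ½*6 - ½*6²))/(3 - ½*6 - ½*6²))) = p/(((-1 + (3 - 3 - ½*36))/(3 - 3 - ½*36))) = p/(((-1 + (3 - 3 - 18))/(3 - 3 - 18))) = p/(((-1 - 18)/(-18))) = p/((-1/18*(-19))) = p/(19/18) = p*(18/19) = 18*p/19)
t(11, 0)² = ((18/19)*11)² = (198/19)² = 39204/361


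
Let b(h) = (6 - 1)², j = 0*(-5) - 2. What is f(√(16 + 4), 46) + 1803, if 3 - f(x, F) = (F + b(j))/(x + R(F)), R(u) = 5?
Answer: 1735 + 142*√5/5 ≈ 1798.5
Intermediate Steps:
j = -2 (j = 0 - 2 = -2)
b(h) = 25 (b(h) = 5² = 25)
f(x, F) = 3 - (25 + F)/(5 + x) (f(x, F) = 3 - (F + 25)/(x + 5) = 3 - (25 + F)/(5 + x))
f(√(16 + 4), 46) + 1803 = (-10 - 1*46 + 3*√(16 + 4))/(5 + √(16 + 4)) + 1803 = (-10 - 46 + 3*√20)/(5 + √20) + 1803 = (-10 - 46 + 3*(2*√5))/(5 + 2*√5) + 1803 = (-10 - 46 + 6*√5)/(5 + 2*√5) + 1803 = (-56 + 6*√5)/(5 + 2*√5) + 1803 = 1803 + (-56 + 6*√5)/(5 + 2*√5)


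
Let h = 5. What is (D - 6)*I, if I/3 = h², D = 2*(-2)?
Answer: -750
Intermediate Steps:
D = -4
I = 75 (I = 3*5² = 3*25 = 75)
(D - 6)*I = (-4 - 6)*75 = -10*75 = -750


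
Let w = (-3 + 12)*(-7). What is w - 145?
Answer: -208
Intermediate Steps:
w = -63 (w = 9*(-7) = -63)
w - 145 = -63 - 145 = -208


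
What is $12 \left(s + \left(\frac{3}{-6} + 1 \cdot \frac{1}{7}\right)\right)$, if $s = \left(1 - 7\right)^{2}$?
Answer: $\frac{2994}{7} \approx 427.71$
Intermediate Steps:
$s = 36$ ($s = \left(1 - 7\right)^{2} = \left(-6\right)^{2} = 36$)
$12 \left(s + \left(\frac{3}{-6} + 1 \cdot \frac{1}{7}\right)\right) = 12 \left(36 + \left(\frac{3}{-6} + 1 \cdot \frac{1}{7}\right)\right) = 12 \left(36 + \left(3 \left(- \frac{1}{6}\right) + 1 \cdot \frac{1}{7}\right)\right) = 12 \left(36 + \left(- \frac{1}{2} + \frac{1}{7}\right)\right) = 12 \left(36 - \frac{5}{14}\right) = 12 \cdot \frac{499}{14} = \frac{2994}{7}$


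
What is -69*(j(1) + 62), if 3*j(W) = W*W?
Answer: -4301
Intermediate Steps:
j(W) = W²/3 (j(W) = (W*W)/3 = W²/3)
-69*(j(1) + 62) = -69*((⅓)*1² + 62) = -69*((⅓)*1 + 62) = -69*(⅓ + 62) = -69*187/3 = -4301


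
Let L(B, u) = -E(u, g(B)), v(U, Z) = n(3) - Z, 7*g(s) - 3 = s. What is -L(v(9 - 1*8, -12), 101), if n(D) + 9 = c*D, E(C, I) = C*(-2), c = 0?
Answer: -202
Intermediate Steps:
g(s) = 3/7 + s/7
E(C, I) = -2*C
n(D) = -9 (n(D) = -9 + 0*D = -9 + 0 = -9)
v(U, Z) = -9 - Z
L(B, u) = 2*u (L(B, u) = -(-2)*u = 2*u)
-L(v(9 - 1*8, -12), 101) = -2*101 = -1*202 = -202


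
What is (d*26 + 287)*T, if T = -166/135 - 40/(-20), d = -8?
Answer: 8216/135 ≈ 60.859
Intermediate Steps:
T = 104/135 (T = -166*1/135 - 40*(-1/20) = -166/135 + 2 = 104/135 ≈ 0.77037)
(d*26 + 287)*T = (-8*26 + 287)*(104/135) = (-208 + 287)*(104/135) = 79*(104/135) = 8216/135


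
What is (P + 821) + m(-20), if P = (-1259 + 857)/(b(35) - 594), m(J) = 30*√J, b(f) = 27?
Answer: 155303/189 + 60*I*√5 ≈ 821.71 + 134.16*I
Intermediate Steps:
P = 134/189 (P = (-1259 + 857)/(27 - 594) = -402/(-567) = -402*(-1/567) = 134/189 ≈ 0.70899)
(P + 821) + m(-20) = (134/189 + 821) + 30*√(-20) = 155303/189 + 30*(2*I*√5) = 155303/189 + 60*I*√5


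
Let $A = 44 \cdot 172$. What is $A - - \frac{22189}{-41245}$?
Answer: $\frac{312119971}{41245} \approx 7567.5$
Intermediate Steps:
$A = 7568$
$A - - \frac{22189}{-41245} = 7568 - - \frac{22189}{-41245} = 7568 - \left(-22189\right) \left(- \frac{1}{41245}\right) = 7568 - \frac{22189}{41245} = \frac{312119971}{41245}$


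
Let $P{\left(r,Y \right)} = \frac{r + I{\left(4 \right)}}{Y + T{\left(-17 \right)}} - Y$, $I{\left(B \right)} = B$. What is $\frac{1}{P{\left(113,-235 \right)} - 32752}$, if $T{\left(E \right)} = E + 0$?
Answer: $- \frac{28}{910489} \approx -3.0753 \cdot 10^{-5}$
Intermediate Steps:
$T{\left(E \right)} = E$
$P{\left(r,Y \right)} = - Y + \frac{4 + r}{-17 + Y}$ ($P{\left(r,Y \right)} = \frac{r + 4}{Y - 17} - Y = \frac{4 + r}{-17 + Y} - Y = - Y + \frac{4 + r}{-17 + Y}$)
$\frac{1}{P{\left(113,-235 \right)} - 32752} = \frac{1}{\frac{4 + 113 - \left(-235\right)^{2} + 17 \left(-235\right)}{-17 - 235} - 32752} = \frac{1}{\frac{4 + 113 - 55225 - 3995}{-252} - 32752} = \frac{1}{- \frac{4 + 113 - 55225 - 3995}{252} - 32752} = \frac{1}{\left(- \frac{1}{252}\right) \left(-59103\right) - 32752} = \frac{1}{\frac{6567}{28} - 32752} = \frac{1}{- \frac{910489}{28}} = - \frac{28}{910489}$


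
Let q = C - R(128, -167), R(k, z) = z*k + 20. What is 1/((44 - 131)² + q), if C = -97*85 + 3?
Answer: 1/20683 ≈ 4.8349e-5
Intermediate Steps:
R(k, z) = 20 + k*z (R(k, z) = k*z + 20 = 20 + k*z)
C = -8242 (C = -8245 + 3 = -8242)
q = 13114 (q = -8242 - (20 + 128*(-167)) = -8242 - (20 - 21376) = -8242 - 1*(-21356) = -8242 + 21356 = 13114)
1/((44 - 131)² + q) = 1/((44 - 131)² + 13114) = 1/((-87)² + 13114) = 1/(7569 + 13114) = 1/20683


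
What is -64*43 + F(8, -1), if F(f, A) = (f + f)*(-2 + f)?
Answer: -2656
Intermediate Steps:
F(f, A) = 2*f*(-2 + f) (F(f, A) = (2*f)*(-2 + f) = 2*f*(-2 + f))
-64*43 + F(8, -1) = -64*43 + 2*8*(-2 + 8) = -2752 + 2*8*6 = -2752 + 96 = -2656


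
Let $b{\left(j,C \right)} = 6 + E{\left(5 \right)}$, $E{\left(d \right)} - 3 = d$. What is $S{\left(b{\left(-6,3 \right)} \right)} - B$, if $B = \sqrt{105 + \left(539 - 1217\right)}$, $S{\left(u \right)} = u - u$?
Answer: $- i \sqrt{573} \approx - 23.937 i$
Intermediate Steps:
$E{\left(d \right)} = 3 + d$
$b{\left(j,C \right)} = 14$ ($b{\left(j,C \right)} = 6 + \left(3 + 5\right) = 6 + 8 = 14$)
$S{\left(u \right)} = 0$
$B = i \sqrt{573}$ ($B = \sqrt{105 + \left(539 - 1217\right)} = \sqrt{105 - 678} = \sqrt{-573} = i \sqrt{573} \approx 23.937 i$)
$S{\left(b{\left(-6,3 \right)} \right)} - B = 0 - i \sqrt{573} = - i \sqrt{573}$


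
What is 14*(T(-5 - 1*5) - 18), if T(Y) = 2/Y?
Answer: -1274/5 ≈ -254.80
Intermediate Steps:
14*(T(-5 - 1*5) - 18) = 14*(2/(-5 - 1*5) - 18) = 14*(2/(-5 - 5) - 18) = 14*(2/(-10) - 18) = 14*(2*(-1/10) - 18) = 14*(-1/5 - 18) = 14*(-91/5) = -1274/5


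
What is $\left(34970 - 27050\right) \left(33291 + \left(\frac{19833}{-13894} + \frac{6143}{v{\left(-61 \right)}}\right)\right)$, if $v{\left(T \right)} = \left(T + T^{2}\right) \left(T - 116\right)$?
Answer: $\frac{6591927498186316}{25002253} \approx 2.6365 \cdot 10^{8}$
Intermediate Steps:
$v{\left(T \right)} = \left(-116 + T\right) \left(T + T^{2}\right)$ ($v{\left(T \right)} = \left(T + T^{2}\right) \left(-116 + T\right) = \left(-116 + T\right) \left(T + T^{2}\right)$)
$\left(34970 - 27050\right) \left(33291 + \left(\frac{19833}{-13894} + \frac{6143}{v{\left(-61 \right)}}\right)\right) = \left(34970 - 27050\right) \left(33291 + \left(\frac{19833}{-13894} + \frac{6143}{\left(-61\right) \left(-116 + \left(-61\right)^{2} - -7015\right)}\right)\right) = 7920 \left(33291 + \left(19833 \left(- \frac{1}{13894}\right) + \frac{6143}{\left(-61\right) \left(-116 + 3721 + 7015\right)}\right)\right) = 7920 \left(33291 - \left(\frac{19833}{13894} - \frac{6143}{\left(-61\right) 10620}\right)\right) = 7920 \left(33291 - \left(\frac{19833}{13894} - \frac{6143}{-647820}\right)\right) = 7920 \left(33291 + \left(- \frac{19833}{13894} + 6143 \left(- \frac{1}{647820}\right)\right)\right) = 7920 \left(33291 - \frac{6466782451}{4500405540}\right) = 7920 \cdot \frac{149816534049689}{4500405540} = \frac{6591927498186316}{25002253}$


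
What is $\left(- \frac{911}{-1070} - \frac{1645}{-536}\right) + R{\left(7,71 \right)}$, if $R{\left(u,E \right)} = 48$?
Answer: $\frac{14888703}{286760} \approx 51.92$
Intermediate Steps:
$\left(- \frac{911}{-1070} - \frac{1645}{-536}\right) + R{\left(7,71 \right)} = \left(- \frac{911}{-1070} - \frac{1645}{-536}\right) + 48 = \left(\left(-911\right) \left(- \frac{1}{1070}\right) - - \frac{1645}{536}\right) + 48 = \left(\frac{911}{1070} + \frac{1645}{536}\right) + 48 = \frac{1124223}{286760} + 48 = \frac{14888703}{286760}$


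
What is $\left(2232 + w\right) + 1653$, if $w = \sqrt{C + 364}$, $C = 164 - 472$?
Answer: $3885 + 2 \sqrt{14} \approx 3892.5$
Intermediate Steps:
$C = -308$ ($C = 164 - 472 = -308$)
$w = 2 \sqrt{14}$ ($w = \sqrt{-308 + 364} = \sqrt{56} = 2 \sqrt{14} \approx 7.4833$)
$\left(2232 + w\right) + 1653 = \left(2232 + 2 \sqrt{14}\right) + 1653 = 3885 + 2 \sqrt{14}$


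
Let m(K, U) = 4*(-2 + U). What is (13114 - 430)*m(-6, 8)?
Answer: 304416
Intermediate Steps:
m(K, U) = -8 + 4*U
(13114 - 430)*m(-6, 8) = (13114 - 430)*(-8 + 4*8) = 12684*(-8 + 32) = 12684*24 = 304416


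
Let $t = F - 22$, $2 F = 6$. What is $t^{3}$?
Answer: $-6859$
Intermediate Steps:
$F = 3$ ($F = \frac{1}{2} \cdot 6 = 3$)
$t = -19$ ($t = 3 - 22 = -19$)
$t^{3} = \left(-19\right)^{3} = -6859$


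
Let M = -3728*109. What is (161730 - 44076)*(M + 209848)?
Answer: -23119481616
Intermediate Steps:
M = -406352
(161730 - 44076)*(M + 209848) = (161730 - 44076)*(-406352 + 209848) = 117654*(-196504) = -23119481616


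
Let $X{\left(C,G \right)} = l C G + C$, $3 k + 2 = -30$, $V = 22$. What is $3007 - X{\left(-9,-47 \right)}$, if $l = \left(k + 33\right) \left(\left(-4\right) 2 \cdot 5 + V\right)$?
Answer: $173062$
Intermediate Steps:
$k = - \frac{32}{3}$ ($k = - \frac{2}{3} + \frac{1}{3} \left(-30\right) = - \frac{2}{3} - 10 = - \frac{32}{3} \approx -10.667$)
$l = -402$ ($l = \left(- \frac{32}{3} + 33\right) \left(\left(-4\right) 2 \cdot 5 + 22\right) = \frac{67 \left(\left(-8\right) 5 + 22\right)}{3} = \frac{67 \left(-40 + 22\right)}{3} = \frac{67}{3} \left(-18\right) = -402$)
$X{\left(C,G \right)} = C - 402 C G$ ($X{\left(C,G \right)} = - 402 C G + C = C - 402 C G$)
$3007 - X{\left(-9,-47 \right)} = 3007 - - 9 \left(1 - -18894\right) = 3007 - - 9 \left(1 + 18894\right) = 3007 - \left(-9\right) 18895 = 3007 - -170055 = 3007 + 170055 = 173062$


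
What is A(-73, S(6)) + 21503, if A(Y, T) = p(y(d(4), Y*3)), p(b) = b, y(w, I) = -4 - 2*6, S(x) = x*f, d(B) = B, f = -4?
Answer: 21487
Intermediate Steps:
S(x) = -4*x (S(x) = x*(-4) = -4*x)
y(w, I) = -16 (y(w, I) = -4 - 12 = -16)
A(Y, T) = -16
A(-73, S(6)) + 21503 = -16 + 21503 = 21487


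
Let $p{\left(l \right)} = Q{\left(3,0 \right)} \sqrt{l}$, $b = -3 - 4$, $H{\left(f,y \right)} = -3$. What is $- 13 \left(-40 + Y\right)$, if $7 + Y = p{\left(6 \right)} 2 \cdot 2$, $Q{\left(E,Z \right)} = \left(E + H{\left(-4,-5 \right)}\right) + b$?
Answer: $611 + 364 \sqrt{6} \approx 1502.6$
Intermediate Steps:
$b = -7$
$Q{\left(E,Z \right)} = -10 + E$ ($Q{\left(E,Z \right)} = \left(E - 3\right) - 7 = \left(-3 + E\right) - 7 = -10 + E$)
$p{\left(l \right)} = - 7 \sqrt{l}$ ($p{\left(l \right)} = \left(-10 + 3\right) \sqrt{l} = - 7 \sqrt{l}$)
$Y = -7 - 28 \sqrt{6}$ ($Y = -7 + - 7 \sqrt{6} \cdot 2 \cdot 2 = -7 + - 14 \sqrt{6} \cdot 2 = -7 - 28 \sqrt{6} \approx -75.586$)
$- 13 \left(-40 + Y\right) = - 13 \left(-40 - \left(7 + 28 \sqrt{6}\right)\right) = - 13 \left(-47 - 28 \sqrt{6}\right) = 611 + 364 \sqrt{6}$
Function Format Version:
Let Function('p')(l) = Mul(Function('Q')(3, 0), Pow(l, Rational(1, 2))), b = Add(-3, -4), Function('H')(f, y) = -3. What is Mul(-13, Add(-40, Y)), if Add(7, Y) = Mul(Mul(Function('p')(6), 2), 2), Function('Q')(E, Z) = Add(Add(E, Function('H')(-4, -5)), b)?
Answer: Add(611, Mul(364, Pow(6, Rational(1, 2)))) ≈ 1502.6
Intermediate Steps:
b = -7
Function('Q')(E, Z) = Add(-10, E) (Function('Q')(E, Z) = Add(Add(E, -3), -7) = Add(Add(-3, E), -7) = Add(-10, E))
Function('p')(l) = Mul(-7, Pow(l, Rational(1, 2))) (Function('p')(l) = Mul(Add(-10, 3), Pow(l, Rational(1, 2))) = Mul(-7, Pow(l, Rational(1, 2))))
Y = Add(-7, Mul(-28, Pow(6, Rational(1, 2)))) (Y = Add(-7, Mul(Mul(Mul(-7, Pow(6, Rational(1, 2))), 2), 2)) = Add(-7, Mul(Mul(-14, Pow(6, Rational(1, 2))), 2)) = Add(-7, Mul(-28, Pow(6, Rational(1, 2)))) ≈ -75.586)
Mul(-13, Add(-40, Y)) = Mul(-13, Add(-40, Add(-7, Mul(-28, Pow(6, Rational(1, 2)))))) = Mul(-13, Add(-47, Mul(-28, Pow(6, Rational(1, 2))))) = Add(611, Mul(364, Pow(6, Rational(1, 2))))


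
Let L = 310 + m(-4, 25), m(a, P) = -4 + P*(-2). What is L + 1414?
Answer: 1670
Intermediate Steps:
m(a, P) = -4 - 2*P
L = 256 (L = 310 + (-4 - 2*25) = 310 + (-4 - 50) = 310 - 54 = 256)
L + 1414 = 256 + 1414 = 1670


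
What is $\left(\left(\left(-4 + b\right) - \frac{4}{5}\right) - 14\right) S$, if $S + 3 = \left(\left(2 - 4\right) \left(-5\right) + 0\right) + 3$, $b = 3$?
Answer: $-158$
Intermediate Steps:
$S = 10$ ($S = -3 + \left(\left(\left(2 - 4\right) \left(-5\right) + 0\right) + 3\right) = -3 + \left(\left(\left(-2\right) \left(-5\right) + 0\right) + 3\right) = -3 + \left(\left(10 + 0\right) + 3\right) = -3 + \left(10 + 3\right) = -3 + 13 = 10$)
$\left(\left(\left(-4 + b\right) - \frac{4}{5}\right) - 14\right) S = \left(\left(\left(-4 + 3\right) - \frac{4}{5}\right) - 14\right) 10 = \left(\left(-1 - \frac{4}{5}\right) - 14\right) 10 = \left(- \frac{9}{5} - 14\right) 10 = \left(- \frac{79}{5}\right) 10 = -158$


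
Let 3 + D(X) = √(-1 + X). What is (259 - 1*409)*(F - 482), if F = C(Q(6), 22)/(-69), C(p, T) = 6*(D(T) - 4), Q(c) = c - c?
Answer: 1660800/23 + 300*√21/23 ≈ 72269.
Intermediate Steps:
D(X) = -3 + √(-1 + X)
Q(c) = 0
C(p, T) = -42 + 6*√(-1 + T) (C(p, T) = 6*((-3 + √(-1 + T)) - 4) = 6*(-7 + √(-1 + T)) = -42 + 6*√(-1 + T))
F = 14/23 - 2*√21/23 (F = (-42 + 6*√(-1 + 22))/(-69) = (-42 + 6*√21)*(-1/69) = 14/23 - 2*√21/23 ≈ 0.21021)
(259 - 1*409)*(F - 482) = (259 - 1*409)*((14/23 - 2*√21/23) - 482) = (259 - 409)*(-11072/23 - 2*√21/23) = -150*(-11072/23 - 2*√21/23) = 1660800/23 + 300*√21/23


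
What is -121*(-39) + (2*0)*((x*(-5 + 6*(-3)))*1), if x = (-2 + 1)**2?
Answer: 4719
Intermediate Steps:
x = 1 (x = (-1)**2 = 1)
-121*(-39) + (2*0)*((x*(-5 + 6*(-3)))*1) = -121*(-39) + (2*0)*((1*(-5 + 6*(-3)))*1) = 4719 + 0*((1*(-5 - 18))*1) = 4719 + 0*((1*(-23))*1) = 4719 + 0*(-23*1) = 4719 + 0*(-23) = 4719 + 0 = 4719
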